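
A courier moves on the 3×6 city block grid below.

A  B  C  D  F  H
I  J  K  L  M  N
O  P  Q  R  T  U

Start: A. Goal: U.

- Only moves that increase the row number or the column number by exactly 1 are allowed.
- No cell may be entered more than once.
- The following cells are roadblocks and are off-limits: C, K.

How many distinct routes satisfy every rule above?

A right/down-only route from A to U makes exactly 2 down-moves and 5 right-moves in some order.
With no other constraints that would be C(7,2) = 21 routes.
Subtract routes through each blocked cell (inclusion–exclusion for overlaps): − through C: 10 − through K: 12 + through C&K: 4 → 3.
That gives 3 routes.

3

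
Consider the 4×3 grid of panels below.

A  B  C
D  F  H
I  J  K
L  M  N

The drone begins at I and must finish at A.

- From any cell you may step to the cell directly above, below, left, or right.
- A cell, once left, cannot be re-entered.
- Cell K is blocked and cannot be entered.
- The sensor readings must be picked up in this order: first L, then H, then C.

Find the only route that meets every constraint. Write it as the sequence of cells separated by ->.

I -> L -> M -> J -> F -> H -> C -> B -> A

The waypoints must appear in the order L, H, C, with no cell reused.
Route from I: down to L, right to M, 2× up (reaching F), right to H, up to C, 2× left (reaching A) — 8 moves in all.
Check: order respected (L at step 1, H at step 5, C at step 6).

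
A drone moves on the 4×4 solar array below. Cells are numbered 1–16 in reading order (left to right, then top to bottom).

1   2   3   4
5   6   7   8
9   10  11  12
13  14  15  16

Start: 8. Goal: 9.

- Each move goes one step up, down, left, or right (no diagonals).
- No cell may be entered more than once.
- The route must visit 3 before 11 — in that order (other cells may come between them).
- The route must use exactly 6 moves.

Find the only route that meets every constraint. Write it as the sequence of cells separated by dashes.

8 - 4 - 3 - 7 - 11 - 10 - 9

The waypoints must appear in the order 3, 11, with no cell reused.
Route from 8: up to 4, left to 3, 2× down (reaching 11), 2× left (reaching 9) — 6 moves in all.
Check: order respected (3 at step 2, 11 at step 4); 6 moves as required.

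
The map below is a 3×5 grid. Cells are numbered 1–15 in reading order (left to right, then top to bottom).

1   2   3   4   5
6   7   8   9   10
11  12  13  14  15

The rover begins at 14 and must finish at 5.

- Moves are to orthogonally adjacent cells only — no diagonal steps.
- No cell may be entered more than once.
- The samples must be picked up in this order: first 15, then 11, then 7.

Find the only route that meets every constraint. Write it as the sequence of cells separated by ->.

14 -> 15 -> 10 -> 9 -> 8 -> 13 -> 12 -> 11 -> 6 -> 7 -> 2 -> 3 -> 4 -> 5

The waypoints must appear in the order 15, 11, 7, with no cell reused.
Route from 14: right to 15, up to 10, 2× left (reaching 8), down to 13, 2× left (reaching 11), up to 6, right to 7, up to 2, 3× right (reaching 5) — 13 moves in all.
Check: order respected (15 at step 1, 11 at step 7, 7 at step 9).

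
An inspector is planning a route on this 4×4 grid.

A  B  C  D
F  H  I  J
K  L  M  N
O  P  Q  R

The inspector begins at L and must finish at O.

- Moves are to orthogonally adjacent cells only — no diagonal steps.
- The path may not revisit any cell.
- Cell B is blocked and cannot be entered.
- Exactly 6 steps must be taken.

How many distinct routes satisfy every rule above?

3

Need simple routes of exactly 6 moves from L to O (Manhattan distance 2, so 2 moves are spent on a detour and 2 undoing it).
Enumerating: L H I M Q P O | L M I H F K O | L M N R Q P O.
That gives 3 routes.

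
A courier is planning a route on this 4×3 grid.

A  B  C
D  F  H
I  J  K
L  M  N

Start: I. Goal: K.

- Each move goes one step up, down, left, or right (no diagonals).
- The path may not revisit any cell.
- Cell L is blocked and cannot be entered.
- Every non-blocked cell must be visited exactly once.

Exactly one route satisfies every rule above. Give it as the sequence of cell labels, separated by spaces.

I D A B C H F J M N K

Need to visit all 11 open cells exactly once, starting at I and ending at K.
Cell N has only two open neighbours (K and M), so the path must pass straight through it: one of those is the cell it's entered from and the other is where it exits.
Route from I: 2× up (reaching A), 2× right (reaching C), down to H, left to F, 2× down (reaching M), right to N, up to K — 10 moves in all.
Check: all 11 open cells covered.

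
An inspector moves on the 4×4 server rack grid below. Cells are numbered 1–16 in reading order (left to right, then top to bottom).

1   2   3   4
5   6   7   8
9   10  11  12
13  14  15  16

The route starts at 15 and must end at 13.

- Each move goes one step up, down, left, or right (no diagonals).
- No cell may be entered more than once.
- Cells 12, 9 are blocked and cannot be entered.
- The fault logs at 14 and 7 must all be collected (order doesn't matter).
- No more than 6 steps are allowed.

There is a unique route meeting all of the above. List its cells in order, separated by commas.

15, 11, 7, 6, 10, 14, 13

The 6-move cap with required stops at 14, 7 leaves no slack for detours.
Route from 15: up 2 to 7, left 1 to 6, down 2 to 14, left 1 to 13 — 6 moves in all.
Check: all required cells visited; 6 ≤ 6 moves.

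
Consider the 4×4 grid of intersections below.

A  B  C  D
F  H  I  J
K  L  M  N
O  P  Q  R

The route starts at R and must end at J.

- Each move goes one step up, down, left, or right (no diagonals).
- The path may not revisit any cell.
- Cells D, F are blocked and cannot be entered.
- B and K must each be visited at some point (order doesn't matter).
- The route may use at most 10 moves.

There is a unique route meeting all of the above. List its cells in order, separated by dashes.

Any route must reach B and K and still end at J within 10 moves, so the order of the required stops is forced.
Route from R: 3× left (reaching O), up to K, right to L, 2× up (reaching B), right to C, down to I, right to J — 10 moves in all.
Check: all required cells visited; 10 ≤ 10 moves.

R - Q - P - O - K - L - H - B - C - I - J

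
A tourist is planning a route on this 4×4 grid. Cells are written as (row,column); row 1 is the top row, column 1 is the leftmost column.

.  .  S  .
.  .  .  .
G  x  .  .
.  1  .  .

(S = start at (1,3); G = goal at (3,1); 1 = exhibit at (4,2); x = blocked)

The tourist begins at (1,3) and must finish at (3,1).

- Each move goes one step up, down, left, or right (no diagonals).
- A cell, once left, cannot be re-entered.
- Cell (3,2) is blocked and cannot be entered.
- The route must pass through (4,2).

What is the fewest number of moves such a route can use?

6

Any route passes through (4,2) somewhere between (1,3) and (3,1). Summing Manhattan distances along the two legs ((1,3) → (4,2) → (3,1)) gives a lower bound of 4 + 2 = 6 moves.
A route of 6 moves achieves this: (1,3) → (2,3) → (3,3) → (4,3) → (4,2) → (4,1) → (3,1).
Since 6 matches the lower bound, it is optimal.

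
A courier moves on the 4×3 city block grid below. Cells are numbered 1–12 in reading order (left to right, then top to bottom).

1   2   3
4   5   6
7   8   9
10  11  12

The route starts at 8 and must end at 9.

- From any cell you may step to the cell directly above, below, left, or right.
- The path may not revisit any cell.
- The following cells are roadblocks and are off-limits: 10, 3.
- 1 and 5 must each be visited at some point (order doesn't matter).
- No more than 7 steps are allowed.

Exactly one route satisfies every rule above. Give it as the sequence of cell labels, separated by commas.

8, 7, 4, 1, 2, 5, 6, 9

The budget equals the shortest possible length, so every move has to be on a shortest route through the required cells.
Route from 8: left 1 to 7, up 2 to 1, right 1 to 2, down 1 to 5, right 1 to 6, down 1 to 9 — 7 moves in all.
Check: all required cells visited; 7 ≤ 7 moves.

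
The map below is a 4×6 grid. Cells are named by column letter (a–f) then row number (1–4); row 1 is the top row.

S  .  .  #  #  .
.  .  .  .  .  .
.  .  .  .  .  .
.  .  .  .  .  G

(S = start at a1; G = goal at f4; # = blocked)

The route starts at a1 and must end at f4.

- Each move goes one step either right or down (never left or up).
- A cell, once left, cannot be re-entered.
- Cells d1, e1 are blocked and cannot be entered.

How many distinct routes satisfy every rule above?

46

A right/down-only route from a1 to f4 makes exactly 3 down-moves and 5 right-moves in some order.
With no other constraints that would be C(8,3) = 56 routes.
Subtract routes through each blocked cell (inclusion–exclusion for overlaps): − through d1: 10 − through e1: 4 + through d1&e1: 4 → 46.
That gives 46 routes.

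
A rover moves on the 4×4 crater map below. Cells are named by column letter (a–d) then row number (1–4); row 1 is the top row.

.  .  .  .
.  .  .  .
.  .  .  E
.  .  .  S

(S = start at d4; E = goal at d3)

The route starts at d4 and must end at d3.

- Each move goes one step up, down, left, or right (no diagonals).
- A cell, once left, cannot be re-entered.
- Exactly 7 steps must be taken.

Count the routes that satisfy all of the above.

Need simple routes of exactly 7 moves from d4 to d3 (Manhattan distance 1, so 3 moves are spent on a detour and 3 undoing it).
Enumerating: d4 c4 c3 c2 c1 d1 d2 d3 | d4 c4 c3 b3 b2 c2 d2 d3 | d4 c4 b4 b3 b2 c2 c3 d3 | d4 c4 b4 b3 b2 c2 d2 d3 | d4 c4 b4 b3 c3 c2 d2 d3 | d4 c4 b4 a4 a3 b3 c3 d3.
That gives 6 routes.

6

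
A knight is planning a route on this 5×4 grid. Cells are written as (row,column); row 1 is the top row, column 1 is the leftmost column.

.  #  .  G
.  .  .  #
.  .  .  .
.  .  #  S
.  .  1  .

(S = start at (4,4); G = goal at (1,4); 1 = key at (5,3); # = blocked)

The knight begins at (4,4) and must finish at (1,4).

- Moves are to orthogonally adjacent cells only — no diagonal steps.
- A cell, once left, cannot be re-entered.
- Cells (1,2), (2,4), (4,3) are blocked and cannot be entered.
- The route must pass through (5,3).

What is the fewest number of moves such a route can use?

Any route passes through (5,3) somewhere between (4,4) and (1,4). Summing Manhattan distances along the two legs ((4,4) → (5,3) → (1,4)) gives a lower bound of 2 + 5 = 7 moves.
That bound ignores the blocked cells. Measuring each leg by the fewest moves that actually steer around them ((4,4)→(5,3): 2; (5,3)→(1,4): 7) raises the lower bound to 9.
A route of 9 moves exists: (4,4) → (5,4) → (5,3) → (5,2) → (4,2) → (3,2) → (2,2) → (2,3) → (1,3) → (1,4).
Since 9 matches that lower bound, it is optimal.

9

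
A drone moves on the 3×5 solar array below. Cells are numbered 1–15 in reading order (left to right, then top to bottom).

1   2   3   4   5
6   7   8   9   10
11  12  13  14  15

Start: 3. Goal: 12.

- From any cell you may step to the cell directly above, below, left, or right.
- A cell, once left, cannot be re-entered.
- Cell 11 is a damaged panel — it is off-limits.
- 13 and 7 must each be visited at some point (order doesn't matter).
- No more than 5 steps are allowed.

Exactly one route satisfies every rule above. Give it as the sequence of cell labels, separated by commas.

The budget equals the shortest possible length, so every move has to be on a shortest route through the required cells.
Route from 3: left to 2, down to 7, right to 8, down to 13, left to 12 — 5 moves in all.
Check: all required cells visited; 5 ≤ 5 moves.

3, 2, 7, 8, 13, 12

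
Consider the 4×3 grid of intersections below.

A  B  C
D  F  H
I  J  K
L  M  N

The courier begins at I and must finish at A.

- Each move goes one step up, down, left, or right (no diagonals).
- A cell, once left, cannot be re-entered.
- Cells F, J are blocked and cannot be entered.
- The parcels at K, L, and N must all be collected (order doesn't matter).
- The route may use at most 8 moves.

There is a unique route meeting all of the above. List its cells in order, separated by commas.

I, L, M, N, K, H, C, B, A

The budget equals the shortest possible length, so every move has to be on a shortest route through the required cells.
Route from I: down 1 to L, right 2 to N, up 3 to C, left 2 to A — 8 moves in all.
Check: all required cells visited; 8 ≤ 8 moves.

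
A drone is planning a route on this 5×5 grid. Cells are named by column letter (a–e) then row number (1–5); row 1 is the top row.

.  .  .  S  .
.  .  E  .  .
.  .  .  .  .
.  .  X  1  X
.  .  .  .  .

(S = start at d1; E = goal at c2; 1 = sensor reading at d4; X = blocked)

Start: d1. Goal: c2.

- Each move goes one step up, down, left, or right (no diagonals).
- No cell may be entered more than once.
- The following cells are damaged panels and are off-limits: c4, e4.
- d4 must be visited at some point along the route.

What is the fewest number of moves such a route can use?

10

Any route passes through d4 somewhere between d1 and c2. Summing Manhattan distances along the two legs (d1 → d4 → c2) gives a lower bound of 3 + 3 = 6 moves.
The shortest route satisfying every rule uses 10 moves: d1 → d2 → d3 → d4 → d5 → c5 → b5 → b4 → b3 → b2 → c2.
The no-revisit rule (legs can't share cells) pushes the minimum above the 6-move bound; an exhaustive check rules out every length from 6 to 9 (on a 4-connected grid the length of any start-to-goal walk has the same parity as the Manhattan bound, so only lengths 6, 8, 10, … need checking), leaving 10 as the minimum.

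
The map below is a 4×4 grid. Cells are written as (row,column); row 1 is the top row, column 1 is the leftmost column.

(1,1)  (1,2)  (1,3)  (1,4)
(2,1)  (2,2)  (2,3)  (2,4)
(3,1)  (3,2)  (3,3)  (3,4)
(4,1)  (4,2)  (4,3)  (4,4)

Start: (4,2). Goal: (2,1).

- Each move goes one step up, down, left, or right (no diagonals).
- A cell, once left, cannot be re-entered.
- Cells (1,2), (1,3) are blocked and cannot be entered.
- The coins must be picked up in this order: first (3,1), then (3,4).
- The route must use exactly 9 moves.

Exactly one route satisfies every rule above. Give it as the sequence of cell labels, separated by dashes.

(4,2) - (4,1) - (3,1) - (3,2) - (3,3) - (3,4) - (2,4) - (2,3) - (2,2) - (2,1)

The waypoints must appear in the order (3,1), (3,4), with no cell reused.
Route from (4,2): left to (4,1), up to (3,1), 3× right (reaching (3,4)), up to (2,4), 3× left (reaching (2,1)) — 9 moves in all.
Check: order respected ((3,1) at step 2, (3,4) at step 5); 9 moves as required.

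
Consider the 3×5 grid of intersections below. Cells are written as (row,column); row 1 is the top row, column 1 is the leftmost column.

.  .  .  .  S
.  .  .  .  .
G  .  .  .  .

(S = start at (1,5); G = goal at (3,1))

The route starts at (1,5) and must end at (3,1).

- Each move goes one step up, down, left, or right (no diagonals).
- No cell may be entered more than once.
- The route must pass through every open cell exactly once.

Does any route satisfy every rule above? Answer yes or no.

yes

One route that works: (1,5) → (2,5) → (3,5) → (3,4) → (2,4) → (1,4) → (1,3) → (2,3) → (3,3) → (3,2) → (2,2) → (1,2) → (1,1) → (2,1) → (3,1).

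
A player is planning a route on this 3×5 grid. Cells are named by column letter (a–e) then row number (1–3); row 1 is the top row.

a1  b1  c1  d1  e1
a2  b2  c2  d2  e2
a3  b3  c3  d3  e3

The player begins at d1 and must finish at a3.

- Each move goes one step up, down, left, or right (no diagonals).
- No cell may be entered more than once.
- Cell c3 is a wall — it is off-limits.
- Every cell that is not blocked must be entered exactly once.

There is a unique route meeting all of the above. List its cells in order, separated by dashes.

Need to visit all 14 open cells exactly once, starting at d1 and ending at a3.
Route from d1: right 1 to e1, down 2 to e3, left 1 to d3, up 1 to d2, left 1 to c2, up 1 to c1, left 2 to a1, down 1 to a2, right 1 to b2, down 1 to b3, left 1 to a3 — 13 moves in all.
Check: all 14 open cells covered.

d1 - e1 - e2 - e3 - d3 - d2 - c2 - c1 - b1 - a1 - a2 - b2 - b3 - a3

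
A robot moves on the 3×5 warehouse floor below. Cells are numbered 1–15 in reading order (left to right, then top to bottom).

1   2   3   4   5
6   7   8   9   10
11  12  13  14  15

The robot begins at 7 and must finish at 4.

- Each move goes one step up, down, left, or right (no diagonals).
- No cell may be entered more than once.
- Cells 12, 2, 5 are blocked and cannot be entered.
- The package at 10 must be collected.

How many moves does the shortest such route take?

Any route passes through 10 somewhere between 7 and 4. Summing Manhattan distances along the two legs (7 → 10 → 4) gives a lower bound of 3 + 2 = 5 moves.
The shortest route satisfying every rule uses 7 moves: 7 → 8 → 13 → 14 → 15 → 10 → 9 → 4.
The no-revisit rule (legs can't share cells) pushes the minimum above the 5-move bound; an exhaustive check rules out every length from 5 to 6, leaving 7 as the minimum.

7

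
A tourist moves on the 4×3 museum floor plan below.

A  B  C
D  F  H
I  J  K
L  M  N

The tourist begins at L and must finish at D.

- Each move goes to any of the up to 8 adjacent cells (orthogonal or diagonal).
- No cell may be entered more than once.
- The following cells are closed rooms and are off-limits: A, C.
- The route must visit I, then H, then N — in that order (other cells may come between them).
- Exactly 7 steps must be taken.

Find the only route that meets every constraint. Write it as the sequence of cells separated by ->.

L -> I -> F -> H -> K -> N -> J -> D

The waypoints must appear in the order I, H, N, with no cell reused.
Route from L: up to I, up-right to F, right to H, 2× down (reaching N), 2× up-left (reaching D) — 7 moves in all.
Check: order respected (I at step 1, H at step 3, N at step 5); 7 moves as required.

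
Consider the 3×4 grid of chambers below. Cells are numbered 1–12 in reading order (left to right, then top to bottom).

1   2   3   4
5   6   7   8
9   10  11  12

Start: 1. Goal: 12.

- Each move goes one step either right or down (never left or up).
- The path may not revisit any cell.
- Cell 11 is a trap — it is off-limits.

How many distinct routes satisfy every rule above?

A right/down-only route from 1 to 12 makes exactly 2 down-moves and 3 right-moves in some order.
With no other constraints that would be C(5,2) = 10 routes.
Subtract routes through each blocked cell (inclusion–exclusion for overlaps): − through 11: 6 → 4.
That gives 4 routes.

4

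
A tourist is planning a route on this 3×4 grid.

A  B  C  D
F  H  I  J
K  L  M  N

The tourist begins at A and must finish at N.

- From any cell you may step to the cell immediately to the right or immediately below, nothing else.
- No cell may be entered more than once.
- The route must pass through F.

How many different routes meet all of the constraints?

A right/down-only route from A to N makes exactly 2 down-moves and 3 right-moves in some order.
With no other constraints that would be C(5,2) = 10 routes.
Split at F and multiply the segment counts: A→F: 1; F→N: 4; product = 4.
That gives 4 routes.

4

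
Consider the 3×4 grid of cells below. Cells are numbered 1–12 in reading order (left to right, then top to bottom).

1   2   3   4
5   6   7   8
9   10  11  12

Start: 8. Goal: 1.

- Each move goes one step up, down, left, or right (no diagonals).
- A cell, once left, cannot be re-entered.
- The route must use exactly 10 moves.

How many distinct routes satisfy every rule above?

Need simple routes of exactly 10 moves from 8 to 1 (Manhattan distance 4, so 3 moves are spent on a detour and 3 undoing it).
Enumerating: 8 4 3 7 11 10 9 5 6 2 1 | 8 4 3 2 6 7 11 10 9 5 1 | 8 12 11 7 3 2 6 10 9 5 1 | 8 12 11 10 9 5 6 7 3 2 1.
That gives 4 routes.

4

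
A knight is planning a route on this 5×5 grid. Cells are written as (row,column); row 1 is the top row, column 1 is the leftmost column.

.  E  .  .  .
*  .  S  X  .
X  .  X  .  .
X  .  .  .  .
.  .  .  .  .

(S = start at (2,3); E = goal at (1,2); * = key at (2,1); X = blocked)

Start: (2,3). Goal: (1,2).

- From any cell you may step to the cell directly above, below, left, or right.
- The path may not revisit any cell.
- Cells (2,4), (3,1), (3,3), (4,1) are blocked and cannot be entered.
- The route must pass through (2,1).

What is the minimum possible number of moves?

Any route passes through (2,1) somewhere between (2,3) and (1,2). Summing Manhattan distances along the two legs ((2,3) → (2,1) → (1,2)) gives a lower bound of 2 + 2 = 4 moves.
A route of 4 moves achieves this: (2,3) → (2,2) → (2,1) → (1,1) → (1,2).
Since 4 matches the lower bound, it is optimal.

4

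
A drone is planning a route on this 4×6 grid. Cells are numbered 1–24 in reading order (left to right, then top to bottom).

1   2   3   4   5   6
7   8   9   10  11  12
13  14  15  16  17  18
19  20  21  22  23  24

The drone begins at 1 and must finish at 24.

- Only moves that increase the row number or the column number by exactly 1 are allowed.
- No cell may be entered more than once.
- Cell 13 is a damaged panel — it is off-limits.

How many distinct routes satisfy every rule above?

A right/down-only route from 1 to 24 makes exactly 3 down-moves and 5 right-moves in some order.
With no other constraints that would be C(8,3) = 56 routes.
Subtract routes through each blocked cell (inclusion–exclusion for overlaps): − through 13: 6 → 50.
That gives 50 routes.

50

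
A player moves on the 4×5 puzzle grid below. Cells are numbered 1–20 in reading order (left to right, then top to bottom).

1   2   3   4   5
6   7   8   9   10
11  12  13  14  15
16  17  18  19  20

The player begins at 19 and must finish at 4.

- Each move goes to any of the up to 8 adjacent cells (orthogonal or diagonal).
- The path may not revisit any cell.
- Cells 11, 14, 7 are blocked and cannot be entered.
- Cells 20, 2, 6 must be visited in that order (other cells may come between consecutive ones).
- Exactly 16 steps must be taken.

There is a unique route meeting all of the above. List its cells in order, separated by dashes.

19 - 20 - 15 - 10 - 5 - 9 - 3 - 2 - 1 - 6 - 12 - 16 - 17 - 18 - 13 - 8 - 4

The waypoints must appear in the order 20, 2, 6, with no cell reused.
Route from 19: right 1 to 20, up 3 to 5, down-left 1 to 9, up-left 1 to 3, left 2 to 1, down 1 to 6, down-right 1 to 12, down-left 1 to 16, right 2 to 18, up 2 to 8, up-right 1 to 4 — 16 moves in all.
Check: order respected (20 at step 1, 2 at step 7, 6 at step 9); 16 moves as required.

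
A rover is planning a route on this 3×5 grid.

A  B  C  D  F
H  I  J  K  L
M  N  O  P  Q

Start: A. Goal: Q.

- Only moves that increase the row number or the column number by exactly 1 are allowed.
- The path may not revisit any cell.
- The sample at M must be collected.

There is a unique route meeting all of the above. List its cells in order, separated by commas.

A, H, M, N, O, P, Q

Moves only go right or down, so the column and row indices never decrease.
Route from A: 2× down (reaching M), 4× right (reaching Q) — 6 moves in all.
Check: all required cells visited.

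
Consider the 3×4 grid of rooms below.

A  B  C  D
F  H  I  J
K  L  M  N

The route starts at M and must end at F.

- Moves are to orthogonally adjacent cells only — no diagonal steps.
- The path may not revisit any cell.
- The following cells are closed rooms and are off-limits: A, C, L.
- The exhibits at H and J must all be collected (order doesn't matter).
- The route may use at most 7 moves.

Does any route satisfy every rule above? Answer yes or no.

One route that works: M → N → J → I → H → F.

yes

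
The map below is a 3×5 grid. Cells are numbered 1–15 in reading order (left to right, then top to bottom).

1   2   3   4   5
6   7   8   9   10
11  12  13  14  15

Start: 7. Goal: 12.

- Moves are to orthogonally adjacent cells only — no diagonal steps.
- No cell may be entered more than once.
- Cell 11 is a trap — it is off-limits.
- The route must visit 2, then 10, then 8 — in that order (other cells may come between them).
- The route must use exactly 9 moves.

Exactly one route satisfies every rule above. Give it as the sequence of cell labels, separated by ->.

7 -> 2 -> 3 -> 4 -> 5 -> 10 -> 9 -> 8 -> 13 -> 12

The waypoints must appear in the order 2, 10, 8, with no cell reused.
Route from 7: up 1 to 2, right 3 to 5, down 1 to 10, left 2 to 8, down 1 to 13, left 1 to 12 — 9 moves in all.
Check: order respected (2 at step 1, 10 at step 5, 8 at step 7); 9 moves as required.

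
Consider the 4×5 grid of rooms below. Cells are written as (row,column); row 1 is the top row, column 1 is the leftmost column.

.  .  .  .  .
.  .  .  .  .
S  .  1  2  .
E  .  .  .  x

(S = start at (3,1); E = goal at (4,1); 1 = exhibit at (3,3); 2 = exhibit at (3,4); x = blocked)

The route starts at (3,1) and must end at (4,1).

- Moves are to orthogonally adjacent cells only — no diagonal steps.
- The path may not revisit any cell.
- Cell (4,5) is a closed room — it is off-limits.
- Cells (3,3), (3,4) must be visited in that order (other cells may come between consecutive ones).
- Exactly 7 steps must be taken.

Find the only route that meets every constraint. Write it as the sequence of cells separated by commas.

(3,1), (3,2), (3,3), (3,4), (4,4), (4,3), (4,2), (4,1)

The waypoints must appear in the order (3,3), (3,4), with no cell reused.
Route from (3,1): right 3 to (3,4), down 1 to (4,4), left 3 to (4,1) — 7 moves in all.
Check: order respected (1 at step 2, 2 at step 3); 7 moves as required.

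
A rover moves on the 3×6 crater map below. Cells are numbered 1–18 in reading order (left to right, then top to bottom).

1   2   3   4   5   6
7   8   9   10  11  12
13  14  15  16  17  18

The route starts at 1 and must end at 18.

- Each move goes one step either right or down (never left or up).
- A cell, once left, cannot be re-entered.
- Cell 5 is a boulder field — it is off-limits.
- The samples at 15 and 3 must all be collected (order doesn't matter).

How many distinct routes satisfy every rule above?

1

A right/down-only route from 1 to 18 makes exactly 2 down-moves and 5 right-moves in some order.
With no other constraints that would be C(7,2) = 21 routes.
A monotone route can only reach the required cells in the order 3, 15, so split there and multiply the segment counts (each segment already excludes blocked cells): 1→3: 1; 3→15: 1; 15→18: 1; product = 1.
That gives 1 route.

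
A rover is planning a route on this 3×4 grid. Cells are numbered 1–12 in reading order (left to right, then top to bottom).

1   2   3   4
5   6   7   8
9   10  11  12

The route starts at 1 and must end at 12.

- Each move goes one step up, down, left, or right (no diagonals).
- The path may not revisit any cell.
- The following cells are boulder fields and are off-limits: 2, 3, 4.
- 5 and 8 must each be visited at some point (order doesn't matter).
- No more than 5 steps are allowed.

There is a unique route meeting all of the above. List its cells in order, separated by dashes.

1 - 5 - 6 - 7 - 8 - 12

The 5-move cap with required stops at 5, 8 leaves no slack for detours.
Route from 1: down 1 to 5, right 3 to 8, down 1 to 12 — 5 moves in all.
Check: all required cells visited; 5 ≤ 5 moves.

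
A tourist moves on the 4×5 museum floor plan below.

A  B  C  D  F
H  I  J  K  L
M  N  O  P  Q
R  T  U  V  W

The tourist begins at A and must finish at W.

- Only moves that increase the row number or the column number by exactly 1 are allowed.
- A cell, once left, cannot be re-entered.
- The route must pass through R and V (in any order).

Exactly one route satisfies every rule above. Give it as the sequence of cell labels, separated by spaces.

Moves only go right or down, so the column and row indices never decrease.
Route from A: down 3 to R, right 4 to W — 7 moves in all.
Check: all required cells visited.

A H M R T U V W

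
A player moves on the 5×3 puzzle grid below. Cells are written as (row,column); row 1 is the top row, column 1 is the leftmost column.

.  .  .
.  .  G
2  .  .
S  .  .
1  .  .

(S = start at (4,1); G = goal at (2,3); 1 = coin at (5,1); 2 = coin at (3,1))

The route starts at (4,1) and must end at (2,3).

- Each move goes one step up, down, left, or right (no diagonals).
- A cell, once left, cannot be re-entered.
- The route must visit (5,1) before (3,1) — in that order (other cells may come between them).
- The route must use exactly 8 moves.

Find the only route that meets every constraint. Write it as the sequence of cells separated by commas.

The waypoints must appear in the order (5,1), (3,1), with no cell reused.
Route from (4,1): down to (5,1), right to (5,2), 2× up (reaching (3,2)), left to (3,1), up to (2,1), 2× right (reaching (2,3)) — 8 moves in all.
Check: order respected (1 at step 1, 2 at step 5); 8 moves as required.

(4,1), (5,1), (5,2), (4,2), (3,2), (3,1), (2,1), (2,2), (2,3)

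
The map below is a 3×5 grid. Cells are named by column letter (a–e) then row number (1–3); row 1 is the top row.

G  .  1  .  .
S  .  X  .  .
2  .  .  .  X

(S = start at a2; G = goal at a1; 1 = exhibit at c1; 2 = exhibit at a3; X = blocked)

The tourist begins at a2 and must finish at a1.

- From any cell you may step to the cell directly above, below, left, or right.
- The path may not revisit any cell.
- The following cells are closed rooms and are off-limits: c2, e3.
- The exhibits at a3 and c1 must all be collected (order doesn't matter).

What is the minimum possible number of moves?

9

Any route passes through a3 and c1 in some order between a2 and a1. Summing Manhattan distances along each leg and taking the cheapest ordering (a2 → a3 → c1 → a1) gives a lower bound of 1 + 4 + 2 = 7 moves.
The shortest route satisfying every rule uses 9 moves: a2 → a3 → b3 → c3 → d3 → d2 → d1 → c1 → b1 → a1.
The bound of 7 isn't tight here; checking systematically, no route of length 7 through 8 satisfies every constraint, so 9 is the minimum.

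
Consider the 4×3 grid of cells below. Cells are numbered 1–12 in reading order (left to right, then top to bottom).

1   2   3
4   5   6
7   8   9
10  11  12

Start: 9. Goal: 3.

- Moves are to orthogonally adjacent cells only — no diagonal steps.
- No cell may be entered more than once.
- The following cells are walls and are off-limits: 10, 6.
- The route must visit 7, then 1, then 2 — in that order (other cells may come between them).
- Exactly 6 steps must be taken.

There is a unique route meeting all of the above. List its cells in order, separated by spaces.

The waypoints must appear in the order 7, 1, 2, with no cell reused.
Route from 9: 2× left (reaching 7), 2× up (reaching 1), 2× right (reaching 3) — 6 moves in all.
Check: order respected (7 at step 2, 1 at step 4, 2 at step 5); 6 moves as required.

9 8 7 4 1 2 3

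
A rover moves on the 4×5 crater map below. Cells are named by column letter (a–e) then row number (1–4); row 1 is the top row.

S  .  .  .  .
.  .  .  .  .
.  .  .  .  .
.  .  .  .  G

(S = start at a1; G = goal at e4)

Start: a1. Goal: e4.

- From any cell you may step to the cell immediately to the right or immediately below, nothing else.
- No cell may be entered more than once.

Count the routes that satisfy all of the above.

35

A right/down-only route from a1 to e4 makes exactly 3 down-moves and 4 right-moves in some order.
With no other constraints that would be C(7,3) = 35 routes.
That gives 35 routes.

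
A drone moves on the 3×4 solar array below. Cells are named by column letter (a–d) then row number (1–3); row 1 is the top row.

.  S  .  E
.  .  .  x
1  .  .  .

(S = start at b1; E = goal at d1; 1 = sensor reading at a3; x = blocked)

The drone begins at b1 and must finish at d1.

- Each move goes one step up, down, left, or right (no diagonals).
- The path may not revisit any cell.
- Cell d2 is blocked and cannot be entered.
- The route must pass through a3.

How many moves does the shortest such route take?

8

Any route passes through a3 somewhere between b1 and d1. Summing Manhattan distances along the two legs (b1 → a3 → d1) gives a lower bound of 3 + 5 = 8 moves.
A route of 8 moves achieves this: b1 → b2 → a2 → a3 → b3 → c3 → c2 → c1 → d1.
Since 8 matches the lower bound, it is optimal.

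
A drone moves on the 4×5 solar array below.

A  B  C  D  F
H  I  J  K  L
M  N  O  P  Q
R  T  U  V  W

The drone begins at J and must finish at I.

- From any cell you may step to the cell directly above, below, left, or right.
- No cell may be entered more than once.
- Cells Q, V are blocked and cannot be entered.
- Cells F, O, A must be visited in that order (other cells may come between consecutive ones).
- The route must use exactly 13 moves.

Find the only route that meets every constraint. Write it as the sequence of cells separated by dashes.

The waypoints must appear in the order F, O, A, with no cell reused.
Route from J: up 1 to C, right 2 to F, down 1 to L, left 1 to K, down 1 to P, left 3 to M, up 2 to A, right 1 to B, down 1 to I — 13 moves in all.
Check: order respected (F at step 3, O at step 7, A at step 11); 13 moves as required.

J - C - D - F - L - K - P - O - N - M - H - A - B - I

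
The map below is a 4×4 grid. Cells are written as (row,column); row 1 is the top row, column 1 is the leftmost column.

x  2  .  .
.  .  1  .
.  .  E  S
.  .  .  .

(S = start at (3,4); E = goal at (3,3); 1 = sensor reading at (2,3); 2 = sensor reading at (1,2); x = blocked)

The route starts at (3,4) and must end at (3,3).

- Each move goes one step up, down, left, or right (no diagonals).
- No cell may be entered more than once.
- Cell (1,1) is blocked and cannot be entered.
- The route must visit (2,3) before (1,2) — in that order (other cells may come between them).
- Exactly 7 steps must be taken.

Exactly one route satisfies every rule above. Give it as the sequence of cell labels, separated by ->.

The waypoints must appear in the order (2,3), (1,2), with no cell reused.
Route from (3,4): up 1 to (2,4), left 1 to (2,3), up 1 to (1,3), left 1 to (1,2), down 2 to (3,2), right 1 to (3,3) — 7 moves in all.
Check: order respected (1 at step 2, 2 at step 4); 7 moves as required.

(3,4) -> (2,4) -> (2,3) -> (1,3) -> (1,2) -> (2,2) -> (3,2) -> (3,3)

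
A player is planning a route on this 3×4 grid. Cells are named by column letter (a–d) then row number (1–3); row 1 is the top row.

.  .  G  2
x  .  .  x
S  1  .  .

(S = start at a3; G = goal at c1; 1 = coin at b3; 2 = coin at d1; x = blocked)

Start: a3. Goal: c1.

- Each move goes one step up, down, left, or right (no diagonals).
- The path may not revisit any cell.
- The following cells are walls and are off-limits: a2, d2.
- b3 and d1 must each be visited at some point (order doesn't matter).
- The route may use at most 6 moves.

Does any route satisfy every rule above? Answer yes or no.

d1 must be visited but has only one open neighbour (c1), and it is neither the start nor the goal — the route would have to enter and leave through c1, re-entering it.

no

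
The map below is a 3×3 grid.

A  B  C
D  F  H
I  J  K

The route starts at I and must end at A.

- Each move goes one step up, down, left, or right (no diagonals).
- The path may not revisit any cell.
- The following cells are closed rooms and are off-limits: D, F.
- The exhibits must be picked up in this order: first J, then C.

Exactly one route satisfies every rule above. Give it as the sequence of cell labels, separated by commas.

The waypoints must appear in the order J, C, with no cell reused.
Route from I: 2× right (reaching K), 2× up (reaching C), 2× left (reaching A) — 6 moves in all.
Check: order respected (J at step 1, C at step 4).

I, J, K, H, C, B, A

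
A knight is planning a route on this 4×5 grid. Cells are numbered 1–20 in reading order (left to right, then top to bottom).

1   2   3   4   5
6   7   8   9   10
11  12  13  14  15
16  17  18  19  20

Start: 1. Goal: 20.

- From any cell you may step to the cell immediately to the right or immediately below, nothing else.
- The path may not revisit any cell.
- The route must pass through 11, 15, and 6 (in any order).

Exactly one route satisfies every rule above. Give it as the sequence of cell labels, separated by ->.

Moves only go right or down, so the column and row indices never decrease.
Route from 1: down 2 to 11, right 4 to 15, down 1 to 20 — 7 moves in all.
Check: all required cells visited.

1 -> 6 -> 11 -> 12 -> 13 -> 14 -> 15 -> 20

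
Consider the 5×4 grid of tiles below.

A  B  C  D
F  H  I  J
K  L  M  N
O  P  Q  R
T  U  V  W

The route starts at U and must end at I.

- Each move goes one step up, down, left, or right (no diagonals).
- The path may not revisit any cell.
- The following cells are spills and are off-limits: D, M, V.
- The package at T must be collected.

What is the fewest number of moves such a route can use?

Any route passes through T somewhere between U and I. Summing Manhattan distances along the two legs (U → T → I) gives a lower bound of 1 + 5 = 6 moves.
A route of 6 moves achieves this: U → T → O → K → F → H → I.
Since 6 matches the lower bound, it is optimal.

6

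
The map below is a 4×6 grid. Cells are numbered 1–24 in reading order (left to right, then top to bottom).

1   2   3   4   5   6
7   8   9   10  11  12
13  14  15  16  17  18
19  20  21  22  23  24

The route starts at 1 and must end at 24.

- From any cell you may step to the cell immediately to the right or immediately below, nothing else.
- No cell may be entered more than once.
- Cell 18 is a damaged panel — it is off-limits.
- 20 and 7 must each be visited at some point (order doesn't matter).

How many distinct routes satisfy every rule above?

A right/down-only route from 1 to 24 makes exactly 3 down-moves and 5 right-moves in some order.
With no other constraints that would be C(8,3) = 56 routes.
A monotone route can only reach the required cells in the order 7, 20, so split there and multiply the segment counts (each segment already excludes blocked cells): 1→7: 1; 7→20: 3; 20→24: 1; product = 3.
That gives 3 routes.

3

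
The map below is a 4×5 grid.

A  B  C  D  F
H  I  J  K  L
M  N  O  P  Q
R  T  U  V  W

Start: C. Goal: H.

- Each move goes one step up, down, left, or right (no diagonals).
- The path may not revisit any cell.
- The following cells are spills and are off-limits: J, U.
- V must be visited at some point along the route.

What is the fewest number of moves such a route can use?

11

Any route passes through V somewhere between C and H. Summing Manhattan distances along the two legs (C → V → H) gives a lower bound of 4 + 5 = 9 moves.
The shortest route satisfying every rule uses 11 moves: C → D → K → L → Q → W → V → P → O → N → I → H.
The no-revisit rule (legs can't share cells) pushes the minimum above the 9-move bound; an exhaustive check rules out every length from 9 to 10, leaving 11 as the minimum.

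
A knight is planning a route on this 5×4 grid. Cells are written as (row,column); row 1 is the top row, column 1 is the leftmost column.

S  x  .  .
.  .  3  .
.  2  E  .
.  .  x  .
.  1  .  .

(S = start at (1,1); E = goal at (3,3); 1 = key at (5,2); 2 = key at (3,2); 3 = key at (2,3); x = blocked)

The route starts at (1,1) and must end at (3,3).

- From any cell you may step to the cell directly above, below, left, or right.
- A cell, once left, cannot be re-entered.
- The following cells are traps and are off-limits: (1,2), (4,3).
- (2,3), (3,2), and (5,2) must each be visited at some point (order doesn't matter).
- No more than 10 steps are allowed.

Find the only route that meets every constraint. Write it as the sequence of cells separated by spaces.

The 10-move cap with required stops at (2,3), (3,2), (5,2) leaves no slack for detours.
Route from (1,1): down 4 to (5,1), right 1 to (5,2), up 3 to (2,2), right 1 to (2,3), down 1 to (3,3) — 10 moves in all.
Check: all required cells visited; 10 ≤ 10 moves.

(1,1) (2,1) (3,1) (4,1) (5,1) (5,2) (4,2) (3,2) (2,2) (2,3) (3,3)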